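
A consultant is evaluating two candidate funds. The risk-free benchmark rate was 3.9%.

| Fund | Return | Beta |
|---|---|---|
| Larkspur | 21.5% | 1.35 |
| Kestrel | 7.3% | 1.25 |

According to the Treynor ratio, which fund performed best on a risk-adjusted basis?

Larkspur: Treynor = (21.5% − 3.9%) / 1.35 = 13.037
Kestrel: Treynor = (7.3% − 3.9%) / 1.25 = 2.720
Highest: Larkspur (13.037).

Larkspur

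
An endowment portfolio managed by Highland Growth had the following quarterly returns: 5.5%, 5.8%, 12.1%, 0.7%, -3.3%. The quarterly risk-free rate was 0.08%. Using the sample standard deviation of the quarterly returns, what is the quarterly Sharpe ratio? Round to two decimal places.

r̄ = (5.5 + 5.8 + 12.1 + 0.7 − 3.3) / 5 = 4.1600%
Σ(r − r̄)² = 135.1520; sample σ = √(135.1520/4) = 5.8127%
Sharpe = (r̄ − rf) / σ = (4.1600 − 0.08) / 5.8127 = 4.0800 / 5.8127 = 0.7019

0.70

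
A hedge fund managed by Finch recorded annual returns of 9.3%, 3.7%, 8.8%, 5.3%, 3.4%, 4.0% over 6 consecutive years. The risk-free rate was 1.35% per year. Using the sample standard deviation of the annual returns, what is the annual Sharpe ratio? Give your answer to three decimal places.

1.666

Mean return r̄ = 34.50 / 6 = 5.7500%
Σ(r − r̄)² = (9.3 − 5.7500)² + (3.7 − 5.7500)² + … = 34.8950
sample σ = √(34.8950 / 5) = √6.9790 = 2.6418%
Sharpe = (r̄ − rf) / σ = (5.7500 − 1.35) / 2.6418 = 4.4000 / 2.6418 = 1.6655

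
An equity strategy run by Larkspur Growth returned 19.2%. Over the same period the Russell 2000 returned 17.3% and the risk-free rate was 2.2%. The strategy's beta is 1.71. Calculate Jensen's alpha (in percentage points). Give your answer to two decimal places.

-8.82

CAPM expected return = Rf + β(Rm − Rf) = 2.2% + 1.71 × (17.3% − 2.2%) = 2.2 + 1.71 × 15.10 = 28.0210%
Jensen's α = Rp − E[R] = 19.2% − 28.0210% = -8.8210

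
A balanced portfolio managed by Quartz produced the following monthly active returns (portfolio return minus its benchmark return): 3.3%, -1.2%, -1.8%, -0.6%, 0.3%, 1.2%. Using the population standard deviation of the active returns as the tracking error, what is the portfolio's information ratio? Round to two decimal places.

r̄ = (3.3 − 1.2 − 1.8 − 0.6 + 0.3 + 1.2) / 6 = 0.2000%
Σ(r − r̄)² = 17.2200; population σ = √(17.2200/6) = 1.6941%
IR = r̄ / tracking error = 0.2000 / 1.6941 = 0.1181

0.12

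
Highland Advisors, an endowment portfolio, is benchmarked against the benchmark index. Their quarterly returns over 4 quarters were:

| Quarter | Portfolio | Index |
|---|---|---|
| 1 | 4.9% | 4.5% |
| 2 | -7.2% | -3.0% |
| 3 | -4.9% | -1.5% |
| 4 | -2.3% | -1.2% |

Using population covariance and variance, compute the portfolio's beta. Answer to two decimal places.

r̄p = -2.3750%,  r̄m = -0.3000%
Cov = Σ(rp − r̄p)(rm − r̄m) / 4 = 12.7275
Var(rm) = Σ(rm − r̄m)² / 4 = 8.1450
β = Cov / Var = 12.7275 / 8.1450 = 1.5626

1.56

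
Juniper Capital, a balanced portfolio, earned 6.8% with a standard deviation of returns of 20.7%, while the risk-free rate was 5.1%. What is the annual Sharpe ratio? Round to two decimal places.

0.08

Sharpe = (Rp − Rf) / σp = (6.8% − 5.1%) / 20.7% = 1.70% / 20.7% = 0.0821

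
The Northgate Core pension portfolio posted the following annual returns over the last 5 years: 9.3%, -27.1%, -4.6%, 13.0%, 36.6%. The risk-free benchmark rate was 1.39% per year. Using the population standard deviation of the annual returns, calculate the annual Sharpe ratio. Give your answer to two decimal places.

Mean return r̄ = 27.20 / 5 = 5.4400%
Population σ = √[Σ(r − r̄)² / 5] = √[2202.6520 / 5] = √440.5304 = 20.9888%
Sharpe = (r̄ − rf) / σ = (5.4400 − 1.39) / 20.9888 = 4.0500 / 20.9888 = 0.1930

0.19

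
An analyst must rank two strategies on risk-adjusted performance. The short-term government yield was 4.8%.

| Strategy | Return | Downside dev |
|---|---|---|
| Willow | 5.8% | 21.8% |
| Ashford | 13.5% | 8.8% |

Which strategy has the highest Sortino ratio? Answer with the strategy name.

Willow: Sortino ratio = (5.8% − 4.8%) / 21.8% = 0.046
Ashford: Sortino ratio = (13.5% − 4.8%) / 8.8% = 0.989
Highest: Ashford (0.989).

Ashford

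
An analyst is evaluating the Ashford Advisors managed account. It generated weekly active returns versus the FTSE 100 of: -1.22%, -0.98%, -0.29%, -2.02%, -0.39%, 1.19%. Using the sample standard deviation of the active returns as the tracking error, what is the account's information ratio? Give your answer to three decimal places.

-0.570

Mean return μ = -3.710 / 6 = -0.6183%
Σ(r − μ)² = (-1.22 − (-0.6183))² + (-0.98 − (-0.6183))² + (-0.29 − (-0.6183))² + … = 5.8875
sample σ = √(5.8875 / 5) = √1.1775 = 1.0851%
IR = μ / tracking error = -0.6183 / 1.0851 = -0.5698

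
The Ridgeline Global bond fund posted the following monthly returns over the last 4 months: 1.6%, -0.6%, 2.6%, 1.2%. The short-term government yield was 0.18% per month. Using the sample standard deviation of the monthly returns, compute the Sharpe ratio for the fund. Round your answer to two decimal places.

0.76

μ = (1.6 − 0.6 + 2.6 + 1.2) / 4 = 4.80 / 4 = 1.2000%
Σ(r − μ)² = 5.3600; sample σ = √(5.3600/3) = 1.3367%
Sharpe = (μ − rf) / σ = (1.2000 − 0.18) / 1.3367 = 1.0200 / 1.3367 = 0.7631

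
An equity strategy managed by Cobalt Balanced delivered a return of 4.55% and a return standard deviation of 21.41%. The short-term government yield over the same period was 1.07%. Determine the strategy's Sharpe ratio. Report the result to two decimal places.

Sharpe = (Rp − Rf) / σp = (4.55% − 1.07%) / 21.41% = 3.48% / 21.41% = 0.1625

0.16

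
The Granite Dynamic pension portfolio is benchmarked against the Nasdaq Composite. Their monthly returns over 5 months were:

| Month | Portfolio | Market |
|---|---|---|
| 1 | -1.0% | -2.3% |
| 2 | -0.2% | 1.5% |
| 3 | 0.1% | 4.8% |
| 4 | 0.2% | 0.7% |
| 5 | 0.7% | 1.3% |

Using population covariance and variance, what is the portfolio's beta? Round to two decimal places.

0.15

r̄p = -0.0400%,  r̄m = 1.2000%
Cov = Σ(rp − r̄p)(rm − r̄m) / 5 = 0.7540
Var(rm) = Σ(rm − r̄m)² / 5 = 5.1120
β = Cov / Var = 0.7540 / 5.1120 = 0.1475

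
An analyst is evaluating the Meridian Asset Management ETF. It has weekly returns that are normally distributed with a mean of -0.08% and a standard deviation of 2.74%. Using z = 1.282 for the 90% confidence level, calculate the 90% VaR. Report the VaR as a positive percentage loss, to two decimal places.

VaR (as % loss) = −(μ − z·σ) = −(-0.08% − 1.282 × 2.74%) = −(-3.59268%) = 3.59268%

3.59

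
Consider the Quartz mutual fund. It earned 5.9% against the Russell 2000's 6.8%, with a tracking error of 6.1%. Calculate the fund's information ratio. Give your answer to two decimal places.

-0.15

IR = (Rp − Rb) / TE = (5.9% − 6.8%) / 6.1% = -0.90% / 6.1% = -0.1475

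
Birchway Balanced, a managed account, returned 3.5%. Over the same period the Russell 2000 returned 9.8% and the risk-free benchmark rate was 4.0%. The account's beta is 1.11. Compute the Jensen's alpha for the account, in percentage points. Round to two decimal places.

CAPM expected return = Rf + β(Rm − Rf) = 4.0% + 1.11 × (9.8% − 4.0%) = 4 + 1.11 × 5.80 = 10.4380%
Jensen's α = Rp − E[R] = 3.5% − 10.4380% = -6.9380

-6.94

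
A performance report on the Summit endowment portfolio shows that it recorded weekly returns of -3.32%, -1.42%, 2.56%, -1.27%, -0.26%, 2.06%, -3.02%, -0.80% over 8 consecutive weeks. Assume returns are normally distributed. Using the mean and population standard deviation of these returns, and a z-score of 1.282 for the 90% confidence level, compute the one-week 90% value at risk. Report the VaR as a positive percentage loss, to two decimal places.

3.23

Mean return r̄ = -5.470 / 8 = -0.6838%
Σ(r − r̄)² = 31.5368; population σ = √(31.5368/8) = 1.9855%
VaR = −(r̄ − z·σ) = −(-0.6838 − 1.282 × 1.9855) = −(-3.2292) = 3.2292%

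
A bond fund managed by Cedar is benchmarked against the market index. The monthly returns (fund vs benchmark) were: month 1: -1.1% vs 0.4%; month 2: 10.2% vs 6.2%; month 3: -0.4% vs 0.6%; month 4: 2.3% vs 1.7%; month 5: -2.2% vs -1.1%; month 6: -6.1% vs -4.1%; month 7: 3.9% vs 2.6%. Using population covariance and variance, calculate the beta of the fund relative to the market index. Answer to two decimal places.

r̄p = 0.9429%,  r̄m = 0.9000%
Cov = Σ(rp − r̄p)(rm − r̄m) / 7 = 14.0143
Var(rm) = Σ(rm − r̄m)² / 7 = 8.7086
β = Cov / Var = 14.0143 / 8.7086 = 1.6092

1.61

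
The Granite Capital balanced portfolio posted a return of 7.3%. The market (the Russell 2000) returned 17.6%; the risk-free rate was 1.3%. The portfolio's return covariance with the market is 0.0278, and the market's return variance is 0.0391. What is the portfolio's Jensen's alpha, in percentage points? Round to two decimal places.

-5.59

β = Cov / Var = 0.0278 / 0.0391 = 0.7110
E[R] = Rf + β(Rm − Rf) = 1.3% + 0.7110 × (17.6% − 1.3%) = 12.8893%
α = Rp − E[R] = 7.3% − 12.8893% = -5.5893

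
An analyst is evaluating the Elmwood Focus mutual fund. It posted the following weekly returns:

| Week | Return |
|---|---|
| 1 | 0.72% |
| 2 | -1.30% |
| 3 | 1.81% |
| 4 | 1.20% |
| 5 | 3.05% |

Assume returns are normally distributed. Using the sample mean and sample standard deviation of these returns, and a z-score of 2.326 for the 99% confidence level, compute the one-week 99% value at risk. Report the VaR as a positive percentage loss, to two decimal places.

r̄ = (0.72 − 1.3 + 1.81 + 1.2 + 3.05) / 5 = 5.480 / 5 = 1.0960%
Σ(r − r̄)² = (0.72 − 1.0960)² + (-1.3 − 1.0960)² + … = 10.2209
σ = √[10.2209 / 4] = 1.5985%
VaR = −(r̄ − z·σ) = −(1.0960 − 2.326 × 1.5985) = −(-2.6221) = 2.6221%

2.62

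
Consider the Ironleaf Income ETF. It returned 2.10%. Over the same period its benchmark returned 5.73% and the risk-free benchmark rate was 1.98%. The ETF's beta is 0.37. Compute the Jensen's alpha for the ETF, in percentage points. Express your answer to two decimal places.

CAPM expected return = Rf + β(Rm − Rf) = 1.98% + 0.37 × (5.73% − 1.98%) = 1.98 + 0.37 × 3.75 = 3.3675%
Jensen's α = Rp − E[R] = 2.10% − 3.3675% = -1.2675

-1.27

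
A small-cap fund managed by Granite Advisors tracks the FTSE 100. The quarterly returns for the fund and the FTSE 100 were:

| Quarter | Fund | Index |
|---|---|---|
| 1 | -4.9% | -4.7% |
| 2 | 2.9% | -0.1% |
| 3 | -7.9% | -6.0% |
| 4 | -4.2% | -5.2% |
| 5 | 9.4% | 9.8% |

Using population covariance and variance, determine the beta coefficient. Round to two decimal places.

1.03

r̄p = -0.9400%,  r̄m = -1.2400%
Cov = Σ(rp − r̄p)(rm − r̄m) / 5 = 35.6544
Var(rm) = Σ(rm − r̄m)² / 5 = 34.6984
β = Cov / Var = 35.6544 / 34.6984 = 1.0276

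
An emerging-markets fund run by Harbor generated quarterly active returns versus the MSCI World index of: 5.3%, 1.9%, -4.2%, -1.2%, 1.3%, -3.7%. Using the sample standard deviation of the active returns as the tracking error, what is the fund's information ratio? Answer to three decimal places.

-0.028

Mean return μ = -0.60 / 6 = -0.1000%
Σ(r − μ)² = (5.3 − (-0.1000))² + (1.9 − (-0.1000))² + … = 66.1000
σ = √[66.1000 / 5] = 3.6359%
IR = μ / tracking error = -0.1000 / 3.6359 = -0.0275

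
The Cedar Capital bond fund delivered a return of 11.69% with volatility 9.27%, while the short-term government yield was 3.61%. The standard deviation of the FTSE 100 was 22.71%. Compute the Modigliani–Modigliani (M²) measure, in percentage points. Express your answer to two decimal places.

23.40

Sharpe = (Rp − Rf) / σp = (11.69% − 3.61%) / 9.27% = 0.8716
M² = Rf + Sharpe × σm = 3.61% + 0.8716 × 22.71% = 23.4040%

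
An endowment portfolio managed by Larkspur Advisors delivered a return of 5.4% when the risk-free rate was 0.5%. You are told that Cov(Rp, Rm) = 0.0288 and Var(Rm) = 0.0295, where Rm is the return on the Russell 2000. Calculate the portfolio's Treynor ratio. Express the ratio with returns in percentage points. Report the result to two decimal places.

5.02

β = Cov / Var = 0.0288 / 0.0295 = 0.9763
Treynor = (Rp − Rf) / β = (5.4% − 0.5%) / 0.9763 = 4.90 / 0.9763 = 5.0189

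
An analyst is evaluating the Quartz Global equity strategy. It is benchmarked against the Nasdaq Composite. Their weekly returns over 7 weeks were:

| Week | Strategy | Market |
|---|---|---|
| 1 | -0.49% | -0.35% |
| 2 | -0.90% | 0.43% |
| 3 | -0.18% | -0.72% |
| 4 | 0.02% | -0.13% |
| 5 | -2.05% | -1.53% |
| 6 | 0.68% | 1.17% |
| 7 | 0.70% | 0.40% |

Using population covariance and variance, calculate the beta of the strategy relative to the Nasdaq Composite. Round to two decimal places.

0.84

r̄p = -0.3171%,  r̄m = -0.1043%
Cov = Σ(rp − r̄p)(rm − r̄m) / 7 = 0.5560
Var(rm) = Σ(rm − r̄m)² / 7 = 0.6623
β = Cov / Var = 0.5560 / 0.6623 = 0.8395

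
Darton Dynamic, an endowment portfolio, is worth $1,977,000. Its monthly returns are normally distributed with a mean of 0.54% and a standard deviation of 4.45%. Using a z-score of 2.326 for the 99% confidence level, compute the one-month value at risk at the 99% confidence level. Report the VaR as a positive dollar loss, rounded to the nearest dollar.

Return at the 99% tail: μ − z·σ = 0.54% − 2.326 × 4.45% = 0.54 − 10.3507 = -9.8107%
VaR = −(-9.8107%) × $1,977,000 = 9.8107% × $1,977,000 = $193,958

$193,958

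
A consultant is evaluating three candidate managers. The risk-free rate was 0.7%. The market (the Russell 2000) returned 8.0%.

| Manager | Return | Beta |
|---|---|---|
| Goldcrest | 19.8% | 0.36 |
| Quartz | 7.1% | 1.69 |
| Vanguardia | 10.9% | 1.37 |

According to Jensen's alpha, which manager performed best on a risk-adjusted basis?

Goldcrest: α = 19.8% − [0.7% + 0.36 × (8.0% − 0.7%)] = 16.472
Quartz: α = 7.1% − [0.7% + 1.69 × (8.0% − 0.7%)] = -5.937
Vanguardia: α = 10.9% − [0.7% + 1.37 × (8.0% − 0.7%)] = 0.199
Highest: Goldcrest (16.472).

Goldcrest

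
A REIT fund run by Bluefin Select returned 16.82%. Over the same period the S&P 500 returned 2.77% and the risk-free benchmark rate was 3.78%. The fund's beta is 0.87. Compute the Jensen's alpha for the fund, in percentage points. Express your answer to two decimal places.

13.92

CAPM expected return = Rf + β(Rm − Rf) = 3.78% + 0.87 × (2.77% − 3.78%) = 3.78 + 0.87 × -1.01 = 2.9013%
Jensen's α = Rp − E[R] = 16.82% − 2.9013% = 13.9187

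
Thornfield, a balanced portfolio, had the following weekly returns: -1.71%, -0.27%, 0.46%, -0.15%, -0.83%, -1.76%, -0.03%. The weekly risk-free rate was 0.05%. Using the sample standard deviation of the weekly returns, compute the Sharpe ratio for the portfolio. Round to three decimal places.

-0.775

Mean return r̄ = -4.290 / 7 = -0.6129%
Sample σ = √[Σ(r − r̄)² / 6] = √[4.3893 / 6] = √0.7316 = 0.8553%
Sharpe = (r̄ − rf) / σ = (-0.6129 − 0.05) / 0.8553 = -0.6629 / 0.8553 = -0.7750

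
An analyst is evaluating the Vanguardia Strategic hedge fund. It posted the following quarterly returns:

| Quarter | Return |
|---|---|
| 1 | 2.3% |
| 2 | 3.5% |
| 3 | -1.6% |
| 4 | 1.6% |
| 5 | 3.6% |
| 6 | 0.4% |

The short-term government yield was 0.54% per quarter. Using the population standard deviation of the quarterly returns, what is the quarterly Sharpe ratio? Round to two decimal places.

0.60

r̄ = (2.3 + 3.5 − 1.6 + 1.6 + 3.6 + 0.4) / 6 = 1.6333%
Σ(r − r̄)² = 19.7733; population σ = √(19.7733/6) = 1.8154%
Sharpe = (r̄ − rf) / σ = (1.6333 − 0.54) / 1.8154 = 1.0933 / 1.8154 = 0.6022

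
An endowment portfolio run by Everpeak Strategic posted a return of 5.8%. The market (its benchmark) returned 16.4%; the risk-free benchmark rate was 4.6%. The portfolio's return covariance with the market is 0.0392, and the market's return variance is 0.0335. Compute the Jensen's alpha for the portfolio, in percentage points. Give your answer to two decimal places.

-12.61

β = Cov / Var = 0.0392 / 0.0335 = 1.1701
E[R] = Rf + β(Rm − Rf) = 4.6% + 1.1701 × (16.4% − 4.6%) = 18.4072%
α = Rp − E[R] = 5.8% − 18.4072% = -12.6072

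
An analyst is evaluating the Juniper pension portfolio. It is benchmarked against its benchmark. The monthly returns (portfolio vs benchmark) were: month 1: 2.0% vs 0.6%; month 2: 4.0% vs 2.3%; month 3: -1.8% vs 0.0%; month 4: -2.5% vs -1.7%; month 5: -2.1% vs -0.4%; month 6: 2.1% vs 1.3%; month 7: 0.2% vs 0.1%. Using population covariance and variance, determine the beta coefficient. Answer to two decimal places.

r̄p = 0.2714%,  r̄m = 0.3143%
Cov = Σ(rp − r̄p)(rm − r̄m) / 7 = 2.5204
Var(rm) = Σ(rm − r̄m)² / 7 = 1.3869
β = Cov / Var = 2.5204 / 1.3869 = 1.8173

1.82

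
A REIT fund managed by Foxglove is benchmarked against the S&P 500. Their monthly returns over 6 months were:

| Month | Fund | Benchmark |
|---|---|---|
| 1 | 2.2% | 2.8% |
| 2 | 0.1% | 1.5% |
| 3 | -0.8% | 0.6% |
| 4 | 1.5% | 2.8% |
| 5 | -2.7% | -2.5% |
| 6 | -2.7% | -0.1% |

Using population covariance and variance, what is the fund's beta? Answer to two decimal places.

0.94

r̄p = -0.4000%,  r̄m = 0.8500%
Cov = Σ(rp − r̄p)(rm − r̄m) / 6 = 3.1817
Var(rm) = Σ(rm − r̄m)² / 6 = 3.3692
β = Cov / Var = 3.1817 / 3.3692 = 0.9443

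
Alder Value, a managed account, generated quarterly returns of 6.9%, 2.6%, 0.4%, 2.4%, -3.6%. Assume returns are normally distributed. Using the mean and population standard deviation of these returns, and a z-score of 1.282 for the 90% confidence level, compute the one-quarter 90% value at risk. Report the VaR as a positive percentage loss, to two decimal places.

Mean return μ = 8.70 / 5 = 1.7400%
Population σ = √[Σ(r − μ)² / 5] = √[58.1120 / 5] = √11.6224 = 3.4092%
VaR = −(μ − z·σ) = −(1.7400 − 1.282 × 3.4092) = −(-2.6306) = 2.6306%

2.63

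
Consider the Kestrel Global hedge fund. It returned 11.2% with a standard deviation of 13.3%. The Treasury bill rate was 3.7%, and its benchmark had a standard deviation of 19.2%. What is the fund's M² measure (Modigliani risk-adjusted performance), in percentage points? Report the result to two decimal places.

14.53

Sharpe = (Rp − Rf) / σp = (11.2% − 3.7%) / 13.3% = 0.5639
M² = Rf + Sharpe × σm = 3.7% + 0.5639 × 19.2% = 14.5269%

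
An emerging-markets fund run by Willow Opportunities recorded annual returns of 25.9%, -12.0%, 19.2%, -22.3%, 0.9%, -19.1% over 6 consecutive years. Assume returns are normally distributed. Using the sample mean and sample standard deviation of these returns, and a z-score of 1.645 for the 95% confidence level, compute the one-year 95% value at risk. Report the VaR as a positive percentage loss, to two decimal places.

r̄ = (25.9 − 12 + 19.2 − 22.3 + 0.9 − 19.1) / 6 = -7.40 / 6 = -1.2333%
Σ(r − r̄)² = (25.9 − (-1.2333))² + (-12 − (-1.2333))² + … = 2037.2333
sample σ = √(2037.2333 / 5) = √407.4467 = 20.1853%
VaR = −(r̄ − z·σ) = −(-1.2333 − 1.645 × 20.1853) = −(-34.4381) = 34.4381%

34.44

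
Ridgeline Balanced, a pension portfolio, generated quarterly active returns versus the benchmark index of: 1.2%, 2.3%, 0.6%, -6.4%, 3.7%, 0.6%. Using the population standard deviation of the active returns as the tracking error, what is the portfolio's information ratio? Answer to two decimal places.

0.10

r̄ = (1.2 + 2.3 + 0.6 − 6.4 + 3.7 + 0.6) / 6 = 2.00 / 6 = 0.3333%
Population std dev = √[61.4333 / 6] = 3.1998%
IR = r̄ / tracking error = 0.3333 / 3.1998 = 0.1042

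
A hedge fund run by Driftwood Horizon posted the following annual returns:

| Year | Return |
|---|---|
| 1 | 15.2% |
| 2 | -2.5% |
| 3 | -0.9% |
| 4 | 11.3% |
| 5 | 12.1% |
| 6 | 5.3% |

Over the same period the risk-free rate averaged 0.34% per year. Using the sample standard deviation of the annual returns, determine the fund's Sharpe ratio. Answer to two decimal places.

μ = (15.2 − 2.5 − 0.9 + 11.3 + 12.1 + 5.3) / 6 = 40.50 / 6 = 6.7500%
Σ(r − μ)² = 266.9150; sample σ = √(266.9150/5) = 7.3064%
Sharpe = (μ − rf) / σ = (6.7500 − 0.34) / 7.3064 = 6.4100 / 7.3064 = 0.8773

0.88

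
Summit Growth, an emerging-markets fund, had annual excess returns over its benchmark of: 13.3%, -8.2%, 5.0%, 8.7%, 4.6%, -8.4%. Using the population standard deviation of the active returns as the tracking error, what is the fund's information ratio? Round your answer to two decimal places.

μ = (13.3 − 8.2 + 5 + 8.7 + 4.6 − 8.4) / 6 = 2.5000%
Σ(r − μ)² = 399.0400; population σ = √(399.0400/6) = 8.1552%
IR = μ / tracking error = 2.5000 / 8.1552 = 0.3066

0.31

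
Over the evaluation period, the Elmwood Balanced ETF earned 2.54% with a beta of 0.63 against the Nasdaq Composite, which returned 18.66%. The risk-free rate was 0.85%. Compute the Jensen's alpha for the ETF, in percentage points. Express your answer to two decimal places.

CAPM expected return = Rf + β(Rm − Rf) = 0.85% + 0.63 × (18.66% − 0.85%) = 0.85 + 0.63 × 17.81 = 12.0703%
Jensen's α = Rp − E[R] = 2.54% − 12.0703% = -9.5303

-9.53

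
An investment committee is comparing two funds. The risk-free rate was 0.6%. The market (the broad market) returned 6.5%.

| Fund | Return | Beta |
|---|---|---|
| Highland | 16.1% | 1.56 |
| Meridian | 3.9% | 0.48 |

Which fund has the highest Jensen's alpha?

Highland: α = 16.1% − [0.6% + 1.56 × (6.5% − 0.6%)] = 6.296
Meridian: α = 3.9% − [0.6% + 0.48 × (6.5% − 0.6%)] = 0.468
Highest: Highland (6.296).

Highland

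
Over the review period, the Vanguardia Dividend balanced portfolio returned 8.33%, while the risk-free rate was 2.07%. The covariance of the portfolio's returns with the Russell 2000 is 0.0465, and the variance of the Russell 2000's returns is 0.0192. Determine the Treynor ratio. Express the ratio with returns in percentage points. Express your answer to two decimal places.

β = Cov / Var = 0.0465 / 0.0192 = 2.4219
Treynor = (Rp − Rf) / β = (8.33% − 2.07%) / 2.4219 = 6.26 / 2.4219 = 2.5847

2.58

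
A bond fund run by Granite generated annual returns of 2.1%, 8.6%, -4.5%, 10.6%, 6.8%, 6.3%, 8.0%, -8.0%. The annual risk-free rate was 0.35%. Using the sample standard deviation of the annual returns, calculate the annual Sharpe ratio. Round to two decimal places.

0.51

Mean return r̄ = 29.90 / 8 = 3.7375%
Σ(r − r̄)² = (2.1 − 3.7375)² + (8.6 − 3.7375)² + (-4.5 − 3.7375)² + … = 313.1588
σ = √[313.1588 / 7] = 6.6886%
Sharpe = (r̄ − rf) / σ = (3.7375 − 0.35) / 6.6886 = 3.3875 / 6.6886 = 0.5065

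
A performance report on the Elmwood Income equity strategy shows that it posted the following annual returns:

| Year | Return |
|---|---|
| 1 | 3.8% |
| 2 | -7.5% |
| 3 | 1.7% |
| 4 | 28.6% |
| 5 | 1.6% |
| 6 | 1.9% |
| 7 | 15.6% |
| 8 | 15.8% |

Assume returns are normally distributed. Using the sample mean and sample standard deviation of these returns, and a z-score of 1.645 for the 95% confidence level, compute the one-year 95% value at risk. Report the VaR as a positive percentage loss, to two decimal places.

11.15

μ = (3.8 − 7.5 + 1.7 + 28.6 + 1.6 + 1.9 + 15.6 + 15.8) / 8 = 7.6875%
Σ(r − μ)² = 917.9288; sample σ = √(917.9288/7) = 11.4513%
VaR = −(μ − z·σ) = −(7.6875 − 1.645 × 11.4513) = −(-11.1499) = 11.1499%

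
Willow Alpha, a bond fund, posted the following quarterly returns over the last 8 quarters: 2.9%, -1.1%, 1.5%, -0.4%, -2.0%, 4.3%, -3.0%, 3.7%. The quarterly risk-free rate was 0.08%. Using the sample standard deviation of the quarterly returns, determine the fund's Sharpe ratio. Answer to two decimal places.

0.24

r̄ = (2.9 − 1.1 + 1.5 − 0.4 − 2 + 4.3 − 3 + 3.7) / 8 = 5.90 / 8 = 0.7375%
Σ(r − r̄)² = (2.9 − 0.7375)² + (-1.1 − 0.7375)² + (1.5 − 0.7375)² + … = 52.8588
σ = √[52.8588 / 7] = 2.7480%
Sharpe = (r̄ − rf) / σ = (0.7375 − 0.08) / 2.7480 = 0.6575 / 2.7480 = 0.2393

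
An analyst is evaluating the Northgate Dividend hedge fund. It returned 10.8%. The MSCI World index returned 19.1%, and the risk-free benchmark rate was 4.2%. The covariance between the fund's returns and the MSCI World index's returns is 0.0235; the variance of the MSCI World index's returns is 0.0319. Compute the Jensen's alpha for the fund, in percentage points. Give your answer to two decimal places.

β = Cov / Var = 0.0235 / 0.0319 = 0.7367
E[R] = Rf + β(Rm − Rf) = 4.2% + 0.7367 × (19.1% − 4.2%) = 15.1768%
α = Rp − E[R] = 10.8% − 15.1768% = -4.3768

-4.38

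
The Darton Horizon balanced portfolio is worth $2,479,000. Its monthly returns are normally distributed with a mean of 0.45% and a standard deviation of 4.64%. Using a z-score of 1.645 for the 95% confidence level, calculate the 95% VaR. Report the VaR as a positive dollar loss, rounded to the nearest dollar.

$178,062

Return at the 95% tail: μ − z·σ = 0.45% − 1.645 × 4.64% = 0.45 − 7.6328 = -7.1828%
VaR = −(-7.1828%) × $2,479,000 = 7.1828% × $2,479,000 = $178,062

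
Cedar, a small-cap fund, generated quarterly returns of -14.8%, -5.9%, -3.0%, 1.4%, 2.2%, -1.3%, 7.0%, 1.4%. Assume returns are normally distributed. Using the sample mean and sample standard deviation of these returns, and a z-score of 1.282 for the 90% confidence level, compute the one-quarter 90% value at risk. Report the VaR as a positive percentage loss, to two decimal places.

μ = (-14.8 − 5.9 − 3 + 1.4 + 2.2 − 1.3 + 7 + 1.4) / 8 = -1.6250%
Σ(r − μ)² = (-14.8 − (-1.6250))² + (-5.9 − (-1.6250))² + … = 301.1750
sample σ = √(301.1750 / 7) = √43.0250 = 6.5593%
VaR = −(μ − z·σ) = −(-1.6250 − 1.282 × 6.5593) = −(-10.0340) = 10.0340%

10.03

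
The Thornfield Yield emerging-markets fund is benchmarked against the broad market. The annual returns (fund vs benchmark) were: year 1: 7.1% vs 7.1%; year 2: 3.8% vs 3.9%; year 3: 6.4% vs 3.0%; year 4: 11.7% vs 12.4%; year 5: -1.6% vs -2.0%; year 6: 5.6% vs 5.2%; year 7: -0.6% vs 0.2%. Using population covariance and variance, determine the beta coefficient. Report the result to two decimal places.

r̄p = 4.6286%,  r̄m = 4.2571%
Cov = Σ(rp − r̄p)(rm − r̄m) / 7 = 17.6827
Var(rm) = Σ(rm − r̄m)² / 7 = 18.9424
β = Cov / Var = 17.6827 / 18.9424 = 0.9335

0.93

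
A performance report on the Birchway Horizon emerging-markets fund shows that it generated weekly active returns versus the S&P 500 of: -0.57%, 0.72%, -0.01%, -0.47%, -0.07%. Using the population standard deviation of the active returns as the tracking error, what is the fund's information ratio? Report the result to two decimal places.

-0.18

Mean return r̄ = -0.400 / 5 = -0.0800%
Σ(r − r̄)² = (-0.57 − (-0.0800))² + (0.72 − (-0.0800))² + (-0.01 − (-0.0800))² + … = 1.0372
σ = √[1.0372 / 5] = 0.4555%
IR = r̄ / tracking error = -0.0800 / 0.4555 = -0.1756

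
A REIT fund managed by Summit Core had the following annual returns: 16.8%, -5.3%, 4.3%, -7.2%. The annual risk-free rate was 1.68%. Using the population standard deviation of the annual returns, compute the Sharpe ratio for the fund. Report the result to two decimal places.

r̄ = (16.8 − 5.3 + 4.3 − 7.2) / 4 = 2.1500%
Σ(r − r̄)² = (16.8 − 2.1500)² + (-5.3 − 2.1500)² + (4.3 − 2.1500)² + … = 362.1700
population σ = √(362.1700 / 4) = √90.5425 = 9.5154%
Sharpe = (r̄ − rf) / σ = (2.1500 − 1.68) / 9.5154 = 0.4700 / 9.5154 = 0.0494

0.05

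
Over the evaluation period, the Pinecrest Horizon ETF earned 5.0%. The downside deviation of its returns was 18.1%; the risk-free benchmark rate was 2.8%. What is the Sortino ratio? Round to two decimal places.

0.12

Sortino = (Rp − Rf) / σd = (5.0% − 2.8%) / 18.1% = 2.20% / 18.1% = 0.1215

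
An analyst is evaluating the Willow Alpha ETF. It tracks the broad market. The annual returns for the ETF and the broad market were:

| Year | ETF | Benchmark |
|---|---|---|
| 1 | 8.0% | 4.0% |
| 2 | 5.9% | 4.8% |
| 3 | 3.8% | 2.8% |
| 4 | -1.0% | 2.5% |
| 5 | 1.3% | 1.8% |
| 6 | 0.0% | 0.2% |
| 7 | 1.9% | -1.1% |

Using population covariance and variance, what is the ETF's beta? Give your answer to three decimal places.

1.023

r̄p = 2.8429%,  r̄m = 2.1429%
Cov = Σ(rp − r̄p)(rm − r̄m) / 7 = 3.7239
Var(rm) = Σ(rm − r̄m)² / 7 = 3.6396
β = Cov / Var = 3.7239 / 3.6396 = 1.0232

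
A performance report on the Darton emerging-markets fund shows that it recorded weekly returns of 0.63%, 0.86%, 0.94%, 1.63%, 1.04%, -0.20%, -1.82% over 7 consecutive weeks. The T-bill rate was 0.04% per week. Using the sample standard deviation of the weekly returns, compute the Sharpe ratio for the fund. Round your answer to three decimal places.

0.352

r̄ = (0.63 + 0.86 + 0.94 + 1.63 + 1.04 − 0.2 − 1.82) / 7 = 0.4400%
Σ(r − r̄)² = 7.7558; sample σ = √(7.7558/6) = 1.1369%
Sharpe = (r̄ − rf) / σ = (0.4400 − 0.04) / 1.1369 = 0.4000 / 1.1369 = 0.3518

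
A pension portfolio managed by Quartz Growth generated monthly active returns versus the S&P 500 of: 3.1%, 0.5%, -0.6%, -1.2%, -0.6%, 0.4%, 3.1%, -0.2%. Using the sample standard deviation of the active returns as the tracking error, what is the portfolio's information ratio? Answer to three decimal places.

0.339

Mean return r̄ = 4.50 / 8 = 0.5625%
Σ(r − r̄)² = (3.1 − 0.5625)² + (0.5 − 0.5625)² + … = 19.2988
sample σ = √(19.2988 / 7) = √2.7570 = 1.6604%
IR = r̄ / tracking error = 0.5625 / 1.6604 = 0.3388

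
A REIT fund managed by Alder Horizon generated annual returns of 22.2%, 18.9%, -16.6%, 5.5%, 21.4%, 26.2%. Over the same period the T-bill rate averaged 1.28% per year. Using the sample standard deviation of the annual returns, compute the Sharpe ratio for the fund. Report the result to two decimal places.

Mean return r̄ = 77.60 / 6 = 12.9333%
Σ(r − r̄)² = 1296.6333; sample σ = √(1296.6333/5) = 16.1036%
Sharpe = (r̄ − rf) / σ = (12.9333 − 1.28) / 16.1036 = 11.6533 / 16.1036 = 0.7236

0.72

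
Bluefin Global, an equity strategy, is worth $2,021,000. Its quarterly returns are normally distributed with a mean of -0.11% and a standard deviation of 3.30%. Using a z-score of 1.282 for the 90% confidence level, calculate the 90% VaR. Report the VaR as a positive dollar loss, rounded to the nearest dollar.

$87,724

Return at the 90% tail: μ − z·σ = -0.11% − 1.282 × 3.30% = -0.11 − 4.2306 = -4.3406%
VaR = −(-4.3406%) × $2,021,000 = 4.3406% × $2,021,000 = $87,724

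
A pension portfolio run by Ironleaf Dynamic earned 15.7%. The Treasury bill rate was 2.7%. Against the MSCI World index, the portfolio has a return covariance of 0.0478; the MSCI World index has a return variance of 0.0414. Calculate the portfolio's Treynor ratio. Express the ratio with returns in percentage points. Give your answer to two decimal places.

11.26

β = Cov / Var = 0.0478 / 0.0414 = 1.1546
Treynor = (Rp − Rf) / β = (15.7% − 2.7%) / 1.1546 = 13.00 / 1.1546 = 11.2593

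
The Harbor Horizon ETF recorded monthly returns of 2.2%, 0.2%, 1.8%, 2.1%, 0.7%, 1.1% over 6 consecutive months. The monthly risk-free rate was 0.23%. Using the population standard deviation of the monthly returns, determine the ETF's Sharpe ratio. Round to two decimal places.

1.51

Mean return μ = 8.10 / 6 = 1.3500%
Population σ = √[Σ(r − μ)² / 6] = √[3.2950 / 6] = √0.5492 = 0.7411%
Sharpe = (μ − rf) / σ = (1.3500 − 0.23) / 0.7411 = 1.1200 / 0.7411 = 1.5113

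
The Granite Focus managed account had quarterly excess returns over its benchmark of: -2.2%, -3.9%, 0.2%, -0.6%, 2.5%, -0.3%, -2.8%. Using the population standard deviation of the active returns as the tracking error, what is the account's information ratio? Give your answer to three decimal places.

Mean return μ = -7.10 / 7 = -1.0143%
Σ(r − μ)² = 27.4286; population σ = √(27.4286/7) = 1.9795%
IR = μ / tracking error = -1.0143 / 1.9795 = -0.5124

-0.512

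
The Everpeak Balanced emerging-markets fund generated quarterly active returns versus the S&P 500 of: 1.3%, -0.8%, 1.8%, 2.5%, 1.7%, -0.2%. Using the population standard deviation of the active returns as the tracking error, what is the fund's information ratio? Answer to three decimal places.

0.902

μ = (1.3 − 0.8 + 1.8 + 2.5 + 1.7 − 0.2) / 6 = 1.0500%
Σ(r − μ)² = 8.1350; population σ = √(8.1350/6) = 1.1644%
IR = μ / tracking error = 1.0500 / 1.1644 = 0.9018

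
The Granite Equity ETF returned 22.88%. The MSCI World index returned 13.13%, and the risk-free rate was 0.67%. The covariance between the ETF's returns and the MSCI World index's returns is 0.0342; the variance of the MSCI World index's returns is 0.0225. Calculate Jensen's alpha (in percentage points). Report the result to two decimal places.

3.27

β = Cov / Var = 0.0342 / 0.0225 = 1.5200
E[R] = Rf + β(Rm − Rf) = 0.67% + 1.5200 × (13.13% − 0.67%) = 19.6092%
α = Rp − E[R] = 22.88% − 19.6092% = 3.2708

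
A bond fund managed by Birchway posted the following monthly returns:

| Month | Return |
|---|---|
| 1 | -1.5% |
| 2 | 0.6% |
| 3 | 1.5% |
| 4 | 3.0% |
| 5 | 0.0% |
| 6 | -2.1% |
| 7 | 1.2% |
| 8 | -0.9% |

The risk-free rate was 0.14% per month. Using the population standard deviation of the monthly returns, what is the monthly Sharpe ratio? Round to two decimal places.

0.05

r̄ = (-1.5 + 0.6 + 1.5 + 3 + 0 − 2.1 + 1.2 − 0.9) / 8 = 0.2250%
Σ(r − r̄)² = (-1.5 − 0.2250)² + (0.6 − 0.2250)² + (1.5 − 0.2250)² + … = 20.1150
σ = √[20.1150 / 8] = 1.5857%
Sharpe = (r̄ − rf) / σ = (0.2250 − 0.14) / 1.5857 = 0.0850 / 1.5857 = 0.0536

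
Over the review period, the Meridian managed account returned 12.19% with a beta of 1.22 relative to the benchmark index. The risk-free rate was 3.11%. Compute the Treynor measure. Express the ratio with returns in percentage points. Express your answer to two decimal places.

Treynor = (Rp − Rf) / β = (12.19% − 3.11%) / 1.22 = 9.08 / 1.22 = 7.4426

7.44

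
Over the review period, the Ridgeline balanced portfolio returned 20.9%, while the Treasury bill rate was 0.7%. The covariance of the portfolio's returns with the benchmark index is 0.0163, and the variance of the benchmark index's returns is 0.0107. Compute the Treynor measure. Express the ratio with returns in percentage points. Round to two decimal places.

β = Cov / Var = 0.0163 / 0.0107 = 1.5234
Treynor = (Rp − Rf) / β = (20.9% − 0.7%) / 1.5234 = 20.20 / 1.5234 = 13.2598

13.26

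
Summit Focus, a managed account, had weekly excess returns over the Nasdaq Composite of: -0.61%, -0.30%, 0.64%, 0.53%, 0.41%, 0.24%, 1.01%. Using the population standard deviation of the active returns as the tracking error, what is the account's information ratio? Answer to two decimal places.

0.53

r̄ = (-0.61 − 0.3 + 0.64 + 0.53 + 0.41 + 0.24 + 1.01) / 7 = 1.920 / 7 = 0.2743%
Population σ = √[Σ(r − r̄)² / 7] = √[1.8718 / 7] = √0.2674 = 0.5171%
IR = r̄ / tracking error = 0.2743 / 0.5171 = 0.5305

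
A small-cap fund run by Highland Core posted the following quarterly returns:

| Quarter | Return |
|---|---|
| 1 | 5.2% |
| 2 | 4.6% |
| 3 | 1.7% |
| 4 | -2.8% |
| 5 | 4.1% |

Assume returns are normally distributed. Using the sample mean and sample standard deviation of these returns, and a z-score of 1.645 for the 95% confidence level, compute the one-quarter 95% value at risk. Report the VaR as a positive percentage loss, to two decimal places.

2.83

Mean return μ = 12.80 / 5 = 2.5600%
Sample σ = √[Σ(r − μ)² / 4] = √[42.9720 / 4] = √10.7430 = 3.2777%
VaR = −(μ − z·σ) = −(2.5600 − 1.645 × 3.2777) = −(-2.8318) = 2.8318%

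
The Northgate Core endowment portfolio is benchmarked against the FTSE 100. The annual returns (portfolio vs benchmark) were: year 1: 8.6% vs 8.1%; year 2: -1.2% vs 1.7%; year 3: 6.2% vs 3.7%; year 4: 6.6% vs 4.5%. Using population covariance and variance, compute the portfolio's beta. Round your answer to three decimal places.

1.369

r̄p = 5.0500%,  r̄m = 4.5000%
Cov = Σ(rp − r̄p)(rm − r̄m) / 4 = 7.3400
Var(rm) = Σ(rm − r̄m)² / 4 = 5.3600
β = Cov / Var = 7.3400 / 5.3600 = 1.3694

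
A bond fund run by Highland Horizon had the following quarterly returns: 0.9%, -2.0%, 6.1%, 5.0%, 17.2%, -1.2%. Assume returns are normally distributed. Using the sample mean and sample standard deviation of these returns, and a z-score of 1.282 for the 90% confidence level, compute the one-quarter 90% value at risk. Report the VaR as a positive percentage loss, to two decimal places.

4.76

μ = (0.9 − 2 + 6.1 + 5 + 17.2 − 1.2) / 6 = 26.00 / 6 = 4.3333%
Σ(r − μ)² = 251.6333; sample σ = √(251.6333/5) = 7.0941%
VaR = −(μ − z·σ) = −(4.3333 − 1.282 × 7.0941) = −(-4.7613) = 4.7613%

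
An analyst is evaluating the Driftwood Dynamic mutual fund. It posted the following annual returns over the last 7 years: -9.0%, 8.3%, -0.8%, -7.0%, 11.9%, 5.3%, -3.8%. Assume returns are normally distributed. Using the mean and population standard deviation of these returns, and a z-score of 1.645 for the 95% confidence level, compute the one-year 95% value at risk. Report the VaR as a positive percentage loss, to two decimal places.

11.42

r̄ = (-9 + 8.3 − 0.8 − 7 + 11.9 + 5.3 − 3.8) / 7 = 4.90 / 7 = 0.7000%
Σ(r − r̄)² = (-9 − 0.7000)² + (8.3 − 0.7000)² + … = 380.2400
population σ = √(380.2400 / 7) = √54.3200 = 7.3702%
VaR = −(r̄ − z·σ) = −(0.7000 − 1.645 × 7.3702) = −(-11.4240) = 11.4240%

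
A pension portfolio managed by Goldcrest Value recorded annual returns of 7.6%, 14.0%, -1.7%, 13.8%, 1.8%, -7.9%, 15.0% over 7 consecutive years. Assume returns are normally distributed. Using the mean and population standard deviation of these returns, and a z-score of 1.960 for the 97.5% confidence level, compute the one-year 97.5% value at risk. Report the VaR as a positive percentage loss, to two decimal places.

10.12

r̄ = (7.6 + 14 − 1.7 + 13.8 + 1.8 − 7.9 + 15) / 7 = 42.60 / 7 = 6.0857%
Σ(r − r̄)² = 478.4886; population σ = √(478.4886/7) = 8.2677%
VaR = −(r̄ − z·σ) = −(6.0857 − 1.960 × 8.2677) = −(-10.1190) = 10.1190%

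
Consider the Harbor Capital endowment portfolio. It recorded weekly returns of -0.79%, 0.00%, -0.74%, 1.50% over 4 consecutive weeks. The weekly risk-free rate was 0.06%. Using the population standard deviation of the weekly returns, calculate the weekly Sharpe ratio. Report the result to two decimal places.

μ = (-0.79 + 0 − 0.74 + 1.5) / 4 = -0.030 / 4 = -0.0075%
Σ(r − μ)² = 3.4215; population σ = √(3.4215/4) = 0.9249%
Sharpe = (μ − rf) / σ = (-0.0075 − 0.06) / 0.9249 = -0.0675 / 0.9249 = -0.0730

-0.07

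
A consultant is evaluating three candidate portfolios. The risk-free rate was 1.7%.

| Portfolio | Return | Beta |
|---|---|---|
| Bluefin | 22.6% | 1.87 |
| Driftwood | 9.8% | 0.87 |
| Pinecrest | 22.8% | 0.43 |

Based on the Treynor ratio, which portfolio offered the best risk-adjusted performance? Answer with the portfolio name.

Pinecrest

Bluefin: Treynor = (22.6% − 1.7%) / 1.87 = 11.176
Driftwood: Treynor = (9.8% − 1.7%) / 0.87 = 9.310
Pinecrest: Treynor = (22.8% − 1.7%) / 0.43 = 49.070
Highest: Pinecrest (49.070).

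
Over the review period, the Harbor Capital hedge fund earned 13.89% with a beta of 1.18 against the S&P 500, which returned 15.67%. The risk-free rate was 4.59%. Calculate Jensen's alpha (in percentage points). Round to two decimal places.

-3.77

CAPM expected return = Rf + β(Rm − Rf) = 4.59% + 1.18 × (15.67% − 4.59%) = 4.59 + 1.18 × 11.08 = 17.6644%
Jensen's α = Rp − E[R] = 13.89% − 17.6644% = -3.7744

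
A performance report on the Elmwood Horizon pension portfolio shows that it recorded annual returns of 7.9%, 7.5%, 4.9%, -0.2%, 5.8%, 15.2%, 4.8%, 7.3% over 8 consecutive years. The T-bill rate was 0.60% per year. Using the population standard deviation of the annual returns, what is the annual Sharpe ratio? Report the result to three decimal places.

1.501

r̄ = (7.9 + 7.5 + 4.9 − 0.2 + 5.8 + 15.2 + 4.8 + 7.3) / 8 = 53.20 / 8 = 6.6500%
Σ(r − r̄)² = 129.9400; population σ = √(129.9400/8) = 4.0302%
Sharpe = (r̄ − rf) / σ = (6.6500 − 0.6) / 4.0302 = 6.0500 / 4.0302 = 1.5012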